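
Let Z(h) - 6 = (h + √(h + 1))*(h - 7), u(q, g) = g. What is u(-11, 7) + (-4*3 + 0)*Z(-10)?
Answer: -2105 + 612*I ≈ -2105.0 + 612.0*I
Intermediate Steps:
Z(h) = 6 + (-7 + h)*(h + √(1 + h)) (Z(h) = 6 + (h + √(h + 1))*(h - 7) = 6 + (h + √(1 + h))*(-7 + h) = 6 + (-7 + h)*(h + √(1 + h)))
u(-11, 7) + (-4*3 + 0)*Z(-10) = 7 + (-4*3 + 0)*(6 + (-10)² - 7*(-10) - 7*√(1 - 10) - 10*√(1 - 10)) = 7 + (-12 + 0)*(6 + 100 + 70 - 21*I - 30*I) = 7 - 12*(6 + 100 + 70 - 21*I - 30*I) = 7 - 12*(176 - 51*I) = 7 + (-2112 + 612*I) = -2105 + 612*I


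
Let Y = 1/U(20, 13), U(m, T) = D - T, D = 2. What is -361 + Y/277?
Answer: -1099968/3047 ≈ -361.00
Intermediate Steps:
U(m, T) = 2 - T
Y = -1/11 (Y = 1/(2 - 1*13) = 1/(2 - 13) = 1/(-11) = -1/11 ≈ -0.090909)
-361 + Y/277 = -361 - 1/11/277 = -361 + (1/277)*(-1/11) = -361 - 1/3047 = -1099968/3047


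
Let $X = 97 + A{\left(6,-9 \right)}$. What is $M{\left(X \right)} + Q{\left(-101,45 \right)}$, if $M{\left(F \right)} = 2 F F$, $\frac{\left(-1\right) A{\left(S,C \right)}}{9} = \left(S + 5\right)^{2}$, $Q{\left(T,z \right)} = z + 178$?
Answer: $1968351$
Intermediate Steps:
$Q{\left(T,z \right)} = 178 + z$
$A{\left(S,C \right)} = - 9 \left(5 + S\right)^{2}$ ($A{\left(S,C \right)} = - 9 \left(S + 5\right)^{2} = - 9 \left(5 + S\right)^{2}$)
$X = -992$ ($X = 97 - 9 \left(5 + 6\right)^{2} = 97 - 9 \cdot 11^{2} = 97 - 1089 = -992$)
$M{\left(F \right)} = 2 F^{2}$
$M{\left(X \right)} + Q{\left(-101,45 \right)} = 2 \left(-992\right)^{2} + \left(178 + 45\right) = 2 \cdot 984064 + 223 = 1968128 + 223 = 1968351$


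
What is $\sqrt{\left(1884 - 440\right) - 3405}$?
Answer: $i \sqrt{1961} \approx 44.283 i$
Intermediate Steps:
$\sqrt{\left(1884 - 440\right) - 3405} = \sqrt{1444 - 3405} = \sqrt{-1961} = i \sqrt{1961}$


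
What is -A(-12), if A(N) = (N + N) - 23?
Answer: 47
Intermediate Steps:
A(N) = -23 + 2*N (A(N) = 2*N - 23 = -23 + 2*N)
-A(-12) = -(-23 + 2*(-12)) = -(-23 - 24) = -1*(-47) = 47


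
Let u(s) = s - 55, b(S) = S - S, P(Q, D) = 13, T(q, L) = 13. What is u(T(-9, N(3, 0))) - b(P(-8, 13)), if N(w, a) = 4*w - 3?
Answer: -42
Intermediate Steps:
N(w, a) = -3 + 4*w
b(S) = 0
u(s) = -55 + s
u(T(-9, N(3, 0))) - b(P(-8, 13)) = (-55 + 13) - 1*0 = -42 + 0 = -42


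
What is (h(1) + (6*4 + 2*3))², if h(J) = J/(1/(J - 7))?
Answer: 576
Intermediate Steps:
h(J) = J*(-7 + J) (h(J) = J/(1/(-7 + J)) = J*(-7 + J))
(h(1) + (6*4 + 2*3))² = (1*(-7 + 1) + (6*4 + 2*3))² = (1*(-6) + (24 + 6))² = (-6 + 30)² = 24² = 576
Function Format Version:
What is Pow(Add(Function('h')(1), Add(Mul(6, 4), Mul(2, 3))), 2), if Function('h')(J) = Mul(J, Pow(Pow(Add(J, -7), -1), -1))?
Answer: 576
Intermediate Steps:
Function('h')(J) = Mul(J, Add(-7, J)) (Function('h')(J) = Mul(J, Pow(Pow(Add(-7, J), -1), -1)) = Mul(J, Add(-7, J)))
Pow(Add(Function('h')(1), Add(Mul(6, 4), Mul(2, 3))), 2) = Pow(Add(Mul(1, Add(-7, 1)), Add(Mul(6, 4), Mul(2, 3))), 2) = Pow(Add(Mul(1, -6), Add(24, 6)), 2) = Pow(Add(-6, 30), 2) = Pow(24, 2) = 576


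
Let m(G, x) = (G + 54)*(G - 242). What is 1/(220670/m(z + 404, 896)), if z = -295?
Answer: -21679/220670 ≈ -0.098242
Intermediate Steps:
m(G, x) = (-242 + G)*(54 + G) (m(G, x) = (54 + G)*(-242 + G) = (-242 + G)*(54 + G))
1/(220670/m(z + 404, 896)) = 1/(220670/(-13068 + (-295 + 404)² - 188*(-295 + 404))) = 1/(220670/(-13068 + 109² - 188*109)) = 1/(220670/(-13068 + 11881 - 20492)) = 1/(220670/(-21679)) = 1/(220670*(-1/21679)) = 1/(-220670/21679) = -21679/220670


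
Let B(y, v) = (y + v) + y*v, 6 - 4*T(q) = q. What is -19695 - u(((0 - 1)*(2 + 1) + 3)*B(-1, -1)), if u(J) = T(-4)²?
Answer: -78805/4 ≈ -19701.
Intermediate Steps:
T(q) = 3/2 - q/4
B(y, v) = v + y + v*y (B(y, v) = (v + y) + v*y = v + y + v*y)
u(J) = 25/4 (u(J) = (3/2 - ¼*(-4))² = (3/2 + 1)² = (5/2)² = 25/4)
-19695 - u(((0 - 1)*(2 + 1) + 3)*B(-1, -1)) = -19695 - 1*25/4 = -19695 - 25/4 = -78805/4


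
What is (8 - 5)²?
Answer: 9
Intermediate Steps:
(8 - 5)² = 3² = 9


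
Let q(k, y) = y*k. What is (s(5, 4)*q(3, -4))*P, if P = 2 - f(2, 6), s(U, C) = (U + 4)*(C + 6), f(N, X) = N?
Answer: 0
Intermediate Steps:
q(k, y) = k*y
s(U, C) = (4 + U)*(6 + C)
P = 0 (P = 2 - 1*2 = 2 - 2 = 0)
(s(5, 4)*q(3, -4))*P = ((24 + 4*4 + 6*5 + 4*5)*(3*(-4)))*0 = ((24 + 16 + 30 + 20)*(-12))*0 = (90*(-12))*0 = -1080*0 = 0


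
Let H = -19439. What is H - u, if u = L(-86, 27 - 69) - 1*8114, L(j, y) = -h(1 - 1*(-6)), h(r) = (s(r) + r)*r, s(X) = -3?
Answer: -11297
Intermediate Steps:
h(r) = r*(-3 + r) (h(r) = (-3 + r)*r = r*(-3 + r))
L(j, y) = -28 (L(j, y) = -(1 - 1*(-6))*(-3 + (1 - 1*(-6))) = -(1 + 6)*(-3 + (1 + 6)) = -7*(-3 + 7) = -7*4 = -1*28 = -28)
u = -8142 (u = -28 - 1*8114 = -28 - 8114 = -8142)
H - u = -19439 - 1*(-8142) = -19439 + 8142 = -11297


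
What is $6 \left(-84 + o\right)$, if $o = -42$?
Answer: $-756$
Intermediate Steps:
$6 \left(-84 + o\right) = 6 \left(-84 - 42\right) = 6 \left(-126\right) = -756$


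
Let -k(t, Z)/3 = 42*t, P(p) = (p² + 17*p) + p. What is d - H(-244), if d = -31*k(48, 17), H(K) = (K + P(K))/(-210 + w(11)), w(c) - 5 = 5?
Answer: 375525/2 ≈ 1.8776e+5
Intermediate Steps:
w(c) = 10 (w(c) = 5 + 5 = 10)
P(p) = p² + 18*p
k(t, Z) = -126*t
H(K) = -K/200 - K*(18 + K)/200 (H(K) = (K + K*(18 + K))/(-210 + 10) = (K + K*(18 + K))/(-200) = (K + K*(18 + K))*(-1/200) = -K/200 - K*(18 + K)/200)
d = 187488 (d = -(-3906)*48 = -31*(-6048) = 187488)
d - H(-244) = 187488 - (-244)*(-19 - 1*(-244))/200 = 187488 - (-244)*(-19 + 244)/200 = 187488 - (-244)*225/200 = 187488 - 1*(-549/2) = 187488 + 549/2 = 375525/2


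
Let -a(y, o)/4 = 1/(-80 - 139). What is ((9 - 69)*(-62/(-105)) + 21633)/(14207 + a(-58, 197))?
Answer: 33109077/21779359 ≈ 1.5202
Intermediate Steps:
a(y, o) = 4/219 (a(y, o) = -4/(-80 - 139) = -4/(-219) = -4*(-1/219) = 4/219)
((9 - 69)*(-62/(-105)) + 21633)/(14207 + a(-58, 197)) = ((9 - 69)*(-62/(-105)) + 21633)/(14207 + 4/219) = (-(-3720)*(-1)/105 + 21633)/(3111337/219) = (-60*62/105 + 21633)*(219/3111337) = (-248/7 + 21633)*(219/3111337) = (151183/7)*(219/3111337) = 33109077/21779359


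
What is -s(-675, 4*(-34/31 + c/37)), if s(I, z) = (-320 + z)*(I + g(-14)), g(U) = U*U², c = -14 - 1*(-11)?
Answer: -1273386036/1147 ≈ -1.1102e+6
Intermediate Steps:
c = -3 (c = -14 + 11 = -3)
g(U) = U³
s(I, z) = (-2744 + I)*(-320 + z) (s(I, z) = (-320 + z)*(I + (-14)³) = (-320 + z)*(I - 2744) = (-320 + z)*(-2744 + I) = (-2744 + I)*(-320 + z))
-s(-675, 4*(-34/31 + c/37)) = -(878080 - 10976*(-34/31 - 3/37) - 320*(-675) - 2700*(-34/31 - 3/37)) = -(878080 - 10976*(-34*1/31 - 3*1/37) + 216000 - 2700*(-34*1/31 - 3*1/37)) = -(878080 - 10976*(-34/31 - 3/37) + 216000 - 2700*(-34/31 - 3/37)) = -(878080 - 10976*(-1351)/1147 + 216000 - 2700*(-1351)/1147) = -(878080 - 2744*(-5404/1147) + 216000 - 675*(-5404/1147)) = -(878080 + 14828576/1147 + 216000 + 3647700/1147) = -1*1273386036/1147 = -1273386036/1147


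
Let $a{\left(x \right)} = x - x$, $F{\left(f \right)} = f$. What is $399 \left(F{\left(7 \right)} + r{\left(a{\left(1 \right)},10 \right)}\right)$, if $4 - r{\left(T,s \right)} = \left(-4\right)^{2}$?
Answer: $-1995$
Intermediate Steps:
$a{\left(x \right)} = 0$
$r{\left(T,s \right)} = -12$ ($r{\left(T,s \right)} = 4 - \left(-4\right)^{2} = 4 - 16 = -12$)
$399 \left(F{\left(7 \right)} + r{\left(a{\left(1 \right)},10 \right)}\right) = 399 \left(7 - 12\right) = 399 \left(-5\right) = -1995$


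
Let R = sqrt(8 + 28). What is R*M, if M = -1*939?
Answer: -5634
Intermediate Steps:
M = -939
R = 6 (R = sqrt(36) = 6)
R*M = 6*(-939) = -5634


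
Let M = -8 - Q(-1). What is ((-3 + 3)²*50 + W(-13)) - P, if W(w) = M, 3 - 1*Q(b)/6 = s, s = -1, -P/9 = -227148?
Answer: -2044364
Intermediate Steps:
P = 2044332 (P = -9*(-227148) = 2044332)
Q(b) = 24 (Q(b) = 18 - 6*(-1) = 18 + 6 = 24)
M = -32 (M = -8 - 1*24 = -8 - 24 = -32)
W(w) = -32
((-3 + 3)²*50 + W(-13)) - P = ((-3 + 3)²*50 - 32) - 1*2044332 = (0²*50 - 32) - 2044332 = (0*50 - 32) - 2044332 = (0 - 32) - 2044332 = -32 - 2044332 = -2044364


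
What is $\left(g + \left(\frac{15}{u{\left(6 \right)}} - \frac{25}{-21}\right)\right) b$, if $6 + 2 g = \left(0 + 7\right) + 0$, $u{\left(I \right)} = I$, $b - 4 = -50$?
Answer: $- \frac{4048}{21} \approx -192.76$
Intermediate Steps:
$b = -46$ ($b = 4 - 50 = -46$)
$g = \frac{1}{2}$ ($g = -3 + \frac{\left(0 + 7\right) + 0}{2} = -3 + \frac{7 + 0}{2} = -3 + \frac{1}{2} \cdot 7 = -3 + \frac{7}{2} = \frac{1}{2} \approx 0.5$)
$\left(g + \left(\frac{15}{u{\left(6 \right)}} - \frac{25}{-21}\right)\right) b = \left(\frac{1}{2} + \left(\frac{15}{6} - \frac{25}{-21}\right)\right) \left(-46\right) = \left(\frac{1}{2} + \left(15 \cdot \frac{1}{6} - - \frac{25}{21}\right)\right) \left(-46\right) = \left(\frac{1}{2} + \left(\frac{5}{2} + \frac{25}{21}\right)\right) \left(-46\right) = \left(\frac{1}{2} + \frac{155}{42}\right) \left(-46\right) = \frac{88}{21} \left(-46\right) = - \frac{4048}{21}$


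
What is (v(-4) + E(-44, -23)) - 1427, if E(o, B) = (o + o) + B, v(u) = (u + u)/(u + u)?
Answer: -1537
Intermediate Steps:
v(u) = 1 (v(u) = (2*u)/((2*u)) = (2*u)*(1/(2*u)) = 1)
E(o, B) = B + 2*o (E(o, B) = 2*o + B = B + 2*o)
(v(-4) + E(-44, -23)) - 1427 = (1 + (-23 + 2*(-44))) - 1427 = (1 + (-23 - 88)) - 1427 = (1 - 111) - 1427 = -110 - 1427 = -1537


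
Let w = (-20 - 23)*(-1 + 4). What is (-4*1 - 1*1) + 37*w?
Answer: -4778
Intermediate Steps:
w = -129 (w = -43*3 = -129)
(-4*1 - 1*1) + 37*w = (-4*1 - 1*1) + 37*(-129) = (-4 - 1) - 4773 = -5 - 4773 = -4778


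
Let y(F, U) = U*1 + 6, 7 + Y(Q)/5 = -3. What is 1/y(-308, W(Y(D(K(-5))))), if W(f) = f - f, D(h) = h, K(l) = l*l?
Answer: ⅙ ≈ 0.16667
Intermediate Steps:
K(l) = l²
Y(Q) = -50 (Y(Q) = -35 + 5*(-3) = -35 - 15 = -50)
W(f) = 0
y(F, U) = 6 + U (y(F, U) = U + 6 = 6 + U)
1/y(-308, W(Y(D(K(-5))))) = 1/(6 + 0) = 1/6 = ⅙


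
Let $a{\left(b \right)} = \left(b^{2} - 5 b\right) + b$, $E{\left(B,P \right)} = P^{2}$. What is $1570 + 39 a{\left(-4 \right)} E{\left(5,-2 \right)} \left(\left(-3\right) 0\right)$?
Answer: $1570$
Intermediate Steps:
$a{\left(b \right)} = b^{2} - 4 b$
$1570 + 39 a{\left(-4 \right)} E{\left(5,-2 \right)} \left(\left(-3\right) 0\right) = 1570 + 39 - 4 \left(-4 - 4\right) \left(-2\right)^{2} \left(\left(-3\right) 0\right) = 1570 + 39 \left(-4\right) \left(-8\right) 4 \cdot 0 = 1570 + 39 \cdot 32 \cdot 4 \cdot 0 = 1570 + 39 \cdot 128 \cdot 0 = 1570 + 39 \cdot 0 = 1570 + 0 = 1570$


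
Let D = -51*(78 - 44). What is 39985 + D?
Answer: 38251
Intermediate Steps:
D = -1734 (D = -51*34 = -1734)
39985 + D = 39985 - 1734 = 38251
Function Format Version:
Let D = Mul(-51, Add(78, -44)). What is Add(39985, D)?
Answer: 38251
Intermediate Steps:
D = -1734 (D = Mul(-51, 34) = -1734)
Add(39985, D) = Add(39985, -1734) = 38251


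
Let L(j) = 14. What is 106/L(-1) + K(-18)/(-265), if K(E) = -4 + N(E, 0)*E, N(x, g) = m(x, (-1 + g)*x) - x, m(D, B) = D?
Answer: 14073/1855 ≈ 7.5865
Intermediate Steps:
N(x, g) = 0 (N(x, g) = x - x = 0)
K(E) = -4 (K(E) = -4 + 0*E = -4 + 0 = -4)
106/L(-1) + K(-18)/(-265) = 106/14 - 4/(-265) = 106*(1/14) - 4*(-1/265) = 53/7 + 4/265 = 14073/1855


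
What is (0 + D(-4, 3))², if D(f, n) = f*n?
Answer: 144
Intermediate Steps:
(0 + D(-4, 3))² = (0 - 4*3)² = (0 - 12)² = (-12)² = 144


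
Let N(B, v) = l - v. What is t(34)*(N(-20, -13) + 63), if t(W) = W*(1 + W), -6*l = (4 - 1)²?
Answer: 88655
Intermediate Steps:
l = -3/2 (l = -(4 - 1)²/6 = -⅙*3² = -⅙*9 = -3/2 ≈ -1.5000)
N(B, v) = -3/2 - v
t(34)*(N(-20, -13) + 63) = (34*(1 + 34))*((-3/2 - 1*(-13)) + 63) = (34*35)*((-3/2 + 13) + 63) = 1190*(23/2 + 63) = 1190*(149/2) = 88655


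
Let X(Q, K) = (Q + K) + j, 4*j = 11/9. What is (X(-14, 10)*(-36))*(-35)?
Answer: -4655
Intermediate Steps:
j = 11/36 (j = (11/9)/4 = (11*(⅑))/4 = (¼)*(11/9) = 11/36 ≈ 0.30556)
X(Q, K) = 11/36 + K + Q (X(Q, K) = (Q + K) + 11/36 = (K + Q) + 11/36 = 11/36 + K + Q)
(X(-14, 10)*(-36))*(-35) = ((11/36 + 10 - 14)*(-36))*(-35) = -133/36*(-36)*(-35) = 133*(-35) = -4655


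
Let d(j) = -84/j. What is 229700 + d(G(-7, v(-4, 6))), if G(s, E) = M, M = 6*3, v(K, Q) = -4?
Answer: 689086/3 ≈ 2.2970e+5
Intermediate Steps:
M = 18
G(s, E) = 18
229700 + d(G(-7, v(-4, 6))) = 229700 - 84/18 = 229700 - 84*1/18 = 229700 - 14/3 = 689086/3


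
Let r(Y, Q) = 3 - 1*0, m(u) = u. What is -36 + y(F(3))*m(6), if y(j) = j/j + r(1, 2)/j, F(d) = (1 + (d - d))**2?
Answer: -12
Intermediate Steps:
F(d) = 1 (F(d) = (1 + 0)**2 = 1**2 = 1)
r(Y, Q) = 3 (r(Y, Q) = 3 + 0 = 3)
y(j) = 1 + 3/j (y(j) = j/j + 3/j = 1 + 3/j)
-36 + y(F(3))*m(6) = -36 + ((3 + 1)/1)*6 = -36 + (1*4)*6 = -36 + 4*6 = -36 + 24 = -12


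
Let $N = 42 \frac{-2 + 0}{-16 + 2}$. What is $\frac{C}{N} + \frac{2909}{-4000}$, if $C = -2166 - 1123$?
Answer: $- \frac{6586727}{12000} \approx -548.89$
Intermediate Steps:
$N = 6$ ($N = 42 \left(- \frac{2}{-14}\right) = 42 \left(\left(-2\right) \left(- \frac{1}{14}\right)\right) = 42 \cdot \frac{1}{7} = 6$)
$C = -3289$
$\frac{C}{N} + \frac{2909}{-4000} = - \frac{3289}{6} + \frac{2909}{-4000} = \left(-3289\right) \frac{1}{6} + 2909 \left(- \frac{1}{4000}\right) = - \frac{3289}{6} - \frac{2909}{4000} = - \frac{6586727}{12000}$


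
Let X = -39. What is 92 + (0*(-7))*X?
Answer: 92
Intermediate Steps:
92 + (0*(-7))*X = 92 + (0*(-7))*(-39) = 92 + 0*(-39) = 92 + 0 = 92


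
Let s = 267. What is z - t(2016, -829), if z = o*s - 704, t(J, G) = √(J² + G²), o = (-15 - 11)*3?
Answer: -21530 - √4751497 ≈ -23710.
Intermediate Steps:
o = -78 (o = -26*3 = -78)
t(J, G) = √(G² + J²)
z = -21530 (z = -78*267 - 704 = -20826 - 704 = -21530)
z - t(2016, -829) = -21530 - √((-829)² + 2016²) = -21530 - √(687241 + 4064256) = -21530 - √4751497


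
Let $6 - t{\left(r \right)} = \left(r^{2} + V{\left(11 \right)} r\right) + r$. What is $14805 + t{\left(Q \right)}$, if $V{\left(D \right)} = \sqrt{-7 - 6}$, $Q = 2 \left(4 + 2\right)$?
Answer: $14655 - 12 i \sqrt{13} \approx 14655.0 - 43.267 i$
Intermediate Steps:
$Q = 12$ ($Q = 2 \cdot 6 = 12$)
$V{\left(D \right)} = i \sqrt{13}$ ($V{\left(D \right)} = \sqrt{-13} = i \sqrt{13}$)
$t{\left(r \right)} = 6 - r - r^{2} - i r \sqrt{13}$ ($t{\left(r \right)} = 6 - \left(\left(r^{2} + i \sqrt{13} r\right) + r\right) = 6 - \left(\left(r^{2} + i r \sqrt{13}\right) + r\right) = 6 - \left(r + r^{2} + i r \sqrt{13}\right) = 6 - r - r^{2} - i r \sqrt{13}$)
$14805 + t{\left(Q \right)} = 14805 - \left(150 + i 12 \sqrt{13}\right) = 14805 - \left(150 + 12 i \sqrt{13}\right) = 14655 - 12 i \sqrt{13}$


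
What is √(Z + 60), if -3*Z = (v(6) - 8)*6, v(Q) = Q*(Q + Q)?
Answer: 2*I*√17 ≈ 8.2462*I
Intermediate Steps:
v(Q) = 2*Q² (v(Q) = Q*(2*Q) = 2*Q²)
Z = -128 (Z = -(2*6² - 8)*6/3 = -(2*36 - 8)*6/3 = -(72 - 8)*6/3 = -64*6/3 = -⅓*384 = -128)
√(Z + 60) = √(-128 + 60) = √(-68) = 2*I*√17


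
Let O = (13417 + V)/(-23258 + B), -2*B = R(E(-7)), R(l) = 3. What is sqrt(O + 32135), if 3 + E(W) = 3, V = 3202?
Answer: sqrt(69539151697213)/46519 ≈ 179.26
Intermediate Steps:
E(W) = 0 (E(W) = -3 + 3 = 0)
B = -3/2 (B = -1/2*3 = -3/2 ≈ -1.5000)
O = -33238/46519 (O = (13417 + 3202)/(-23258 - 3/2) = 16619/(-46519/2) = 16619*(-2/46519) = -33238/46519 ≈ -0.71450)
sqrt(O + 32135) = sqrt(-33238/46519 + 32135) = sqrt(1494854827/46519) = sqrt(69539151697213)/46519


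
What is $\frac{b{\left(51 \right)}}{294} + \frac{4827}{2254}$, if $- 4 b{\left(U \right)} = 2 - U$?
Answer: $\frac{59051}{27048} \approx 2.1832$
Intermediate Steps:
$b{\left(U \right)} = - \frac{1}{2} + \frac{U}{4}$ ($b{\left(U \right)} = - \frac{2 - U}{4} = - \frac{1}{2} + \frac{U}{4}$)
$\frac{b{\left(51 \right)}}{294} + \frac{4827}{2254} = \frac{- \frac{1}{2} + \frac{1}{4} \cdot 51}{294} + \frac{4827}{2254} = \left(- \frac{1}{2} + \frac{51}{4}\right) \frac{1}{294} + 4827 \cdot \frac{1}{2254} = \frac{49}{4} \cdot \frac{1}{294} + \frac{4827}{2254} = \frac{1}{24} + \frac{4827}{2254} = \frac{59051}{27048}$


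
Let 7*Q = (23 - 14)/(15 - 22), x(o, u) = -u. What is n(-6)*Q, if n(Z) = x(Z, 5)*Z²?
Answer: 1620/49 ≈ 33.061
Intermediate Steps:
Q = -9/49 (Q = ((23 - 14)/(15 - 22))/7 = (9/(-7))/7 = (9*(-⅐))/7 = (⅐)*(-9/7) = -9/49 ≈ -0.18367)
n(Z) = -5*Z² (n(Z) = (-1*5)*Z² = -5*Z²)
n(-6)*Q = -5*(-6)²*(-9/49) = -5*36*(-9/49) = -180*(-9/49) = 1620/49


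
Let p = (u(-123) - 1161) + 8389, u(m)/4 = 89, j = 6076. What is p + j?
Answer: 13660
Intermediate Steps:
u(m) = 356 (u(m) = 4*89 = 356)
p = 7584 (p = (356 - 1161) + 8389 = -805 + 8389 = 7584)
p + j = 7584 + 6076 = 13660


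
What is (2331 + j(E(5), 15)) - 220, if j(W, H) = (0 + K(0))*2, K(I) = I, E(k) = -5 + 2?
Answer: 2111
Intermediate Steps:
E(k) = -3
j(W, H) = 0 (j(W, H) = (0 + 0)*2 = 0*2 = 0)
(2331 + j(E(5), 15)) - 220 = (2331 + 0) - 220 = 2331 - 220 = 2111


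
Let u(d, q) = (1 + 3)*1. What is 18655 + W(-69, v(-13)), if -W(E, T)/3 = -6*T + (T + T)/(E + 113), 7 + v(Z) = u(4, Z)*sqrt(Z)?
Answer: 407659/22 + 786*I*sqrt(13)/11 ≈ 18530.0 + 257.63*I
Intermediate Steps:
u(d, q) = 4 (u(d, q) = 4*1 = 4)
v(Z) = -7 + 4*sqrt(Z)
W(E, T) = 18*T - 6*T/(113 + E) (W(E, T) = -3*(-6*T + (T + T)/(E + 113)) = -3*(-6*T + (2*T)/(113 + E)) = -3*(-6*T + 2*T/(113 + E)) = 18*T - 6*T/(113 + E))
18655 + W(-69, v(-13)) = 18655 + 6*(-7 + 4*sqrt(-13))*(338 + 3*(-69))/(113 - 69) = 18655 + 6*(-7 + 4*(I*sqrt(13)))*(338 - 207)/44 = 18655 + 6*(-7 + 4*I*sqrt(13))*(1/44)*131 = 18655 + (-2751/22 + 786*I*sqrt(13)/11) = 407659/22 + 786*I*sqrt(13)/11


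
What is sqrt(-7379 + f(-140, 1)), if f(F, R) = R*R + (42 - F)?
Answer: 2*I*sqrt(1799) ≈ 84.829*I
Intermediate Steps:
f(F, R) = 42 + R**2 - F (f(F, R) = R**2 + (42 - F) = 42 + R**2 - F)
sqrt(-7379 + f(-140, 1)) = sqrt(-7379 + (42 + 1**2 - 1*(-140))) = sqrt(-7379 + (42 + 1 + 140)) = sqrt(-7379 + 183) = sqrt(-7196) = 2*I*sqrt(1799)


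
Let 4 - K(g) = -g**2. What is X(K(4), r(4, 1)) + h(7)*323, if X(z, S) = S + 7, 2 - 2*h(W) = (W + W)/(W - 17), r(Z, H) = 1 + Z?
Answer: 5611/10 ≈ 561.10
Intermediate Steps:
K(g) = 4 + g**2 (K(g) = 4 - (-1)*g**2 = 4 + g**2)
h(W) = 1 - W/(-17 + W) (h(W) = 1 - (W + W)/(2*(W - 17)) = 1 - 2*W/(2*(-17 + W)) = 1 - W/(-17 + W))
X(z, S) = 7 + S
X(K(4), r(4, 1)) + h(7)*323 = (7 + (1 + 4)) - 17/(-17 + 7)*323 = (7 + 5) - 17/(-10)*323 = 12 - 17*(-1/10)*323 = 12 + (17/10)*323 = 12 + 5491/10 = 5611/10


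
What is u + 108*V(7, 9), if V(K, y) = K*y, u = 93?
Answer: 6897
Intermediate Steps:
u + 108*V(7, 9) = 93 + 108*(7*9) = 93 + 108*63 = 93 + 6804 = 6897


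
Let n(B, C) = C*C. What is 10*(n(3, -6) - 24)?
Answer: 120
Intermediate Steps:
n(B, C) = C²
10*(n(3, -6) - 24) = 10*((-6)² - 24) = 10*(36 - 24) = 10*12 = 120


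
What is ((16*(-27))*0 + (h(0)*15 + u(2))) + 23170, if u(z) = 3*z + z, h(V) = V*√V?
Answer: 23178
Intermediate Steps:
h(V) = V^(3/2)
u(z) = 4*z
((16*(-27))*0 + (h(0)*15 + u(2))) + 23170 = ((16*(-27))*0 + (0^(3/2)*15 + 4*2)) + 23170 = (-432*0 + (0*15 + 8)) + 23170 = (0 + (0 + 8)) + 23170 = (0 + 8) + 23170 = 8 + 23170 = 23178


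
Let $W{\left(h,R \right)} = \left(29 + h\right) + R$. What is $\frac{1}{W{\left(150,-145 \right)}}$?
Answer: $\frac{1}{34} \approx 0.029412$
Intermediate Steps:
$W{\left(h,R \right)} = 29 + R + h$
$\frac{1}{W{\left(150,-145 \right)}} = \frac{1}{29 - 145 + 150} = \frac{1}{34}$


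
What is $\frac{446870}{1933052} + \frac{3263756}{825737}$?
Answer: $\frac{303545779841}{72554207242} \approx 4.1837$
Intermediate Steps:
$\frac{446870}{1933052} + \frac{3263756}{825737} = 446870 \cdot \frac{1}{1933052} + 3263756 \cdot \frac{1}{825737} = \frac{223435}{966526} + \frac{3263756}{825737} = \frac{303545779841}{72554207242}$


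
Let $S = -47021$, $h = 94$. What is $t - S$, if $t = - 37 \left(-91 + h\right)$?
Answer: $46910$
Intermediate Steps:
$t = -111$ ($t = - 37 \left(-91 + 94\right) = \left(-37\right) 3 = -111$)
$t - S = -111 - -47021 = -111 + 47021 = 46910$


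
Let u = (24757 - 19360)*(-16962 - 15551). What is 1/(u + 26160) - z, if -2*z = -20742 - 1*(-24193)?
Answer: 605465874949/350893002 ≈ 1725.5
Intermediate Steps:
z = -3451/2 (z = -(-20742 - 1*(-24193))/2 = -(-20742 + 24193)/2 = -½*3451 = -3451/2 ≈ -1725.5)
u = -175472661 (u = 5397*(-32513) = -175472661)
1/(u + 26160) - z = 1/(-175472661 + 26160) - 1*(-3451/2) = 1/(-175446501) + 3451/2 = -1/175446501 + 3451/2 = 605465874949/350893002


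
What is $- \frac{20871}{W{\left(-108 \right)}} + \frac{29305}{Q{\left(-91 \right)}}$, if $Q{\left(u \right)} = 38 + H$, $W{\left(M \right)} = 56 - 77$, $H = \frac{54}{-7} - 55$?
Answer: $- \frac{232384}{1211} \approx -191.89$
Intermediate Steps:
$H = - \frac{439}{7}$ ($H = 54 \left(- \frac{1}{7}\right) - 55 = - \frac{54}{7} - 55 = - \frac{439}{7} \approx -62.714$)
$W{\left(M \right)} = -21$ ($W{\left(M \right)} = 56 - 77 = -21$)
$Q{\left(u \right)} = - \frac{173}{7}$ ($Q{\left(u \right)} = 38 - \frac{439}{7} = - \frac{173}{7}$)
$- \frac{20871}{W{\left(-108 \right)}} + \frac{29305}{Q{\left(-91 \right)}} = - \frac{20871}{-21} + \frac{29305}{- \frac{173}{7}} = \left(-20871\right) \left(- \frac{1}{21}\right) + 29305 \left(- \frac{7}{173}\right) = \frac{6957}{7} - \frac{205135}{173} = - \frac{232384}{1211}$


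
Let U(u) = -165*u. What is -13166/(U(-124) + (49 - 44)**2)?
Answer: -13166/20485 ≈ -0.64271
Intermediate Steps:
-13166/(U(-124) + (49 - 44)**2) = -13166/(-165*(-124) + (49 - 44)**2) = -13166/(20460 + 5**2) = -13166/(20460 + 25) = -13166/20485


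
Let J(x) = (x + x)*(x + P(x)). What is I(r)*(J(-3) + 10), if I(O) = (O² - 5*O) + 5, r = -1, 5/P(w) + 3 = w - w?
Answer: 418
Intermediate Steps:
P(w) = -5/3 (P(w) = 5/(-3 + (w - w)) = 5/(-3 + 0) = 5/(-3) = 5*(-⅓) = -5/3)
I(O) = 5 + O² - 5*O
J(x) = 2*x*(-5/3 + x) (J(x) = (x + x)*(x - 5/3) = (2*x)*(-5/3 + x) = 2*x*(-5/3 + x))
I(r)*(J(-3) + 10) = (5 + (-1)² - 5*(-1))*((⅔)*(-3)*(-5 + 3*(-3)) + 10) = (5 + 1 + 5)*((⅔)*(-3)*(-5 - 9) + 10) = 11*((⅔)*(-3)*(-14) + 10) = 11*(28 + 10) = 11*38 = 418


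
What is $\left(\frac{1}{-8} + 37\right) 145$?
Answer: $\frac{42775}{8} \approx 5346.9$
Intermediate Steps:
$\left(\frac{1}{-8} + 37\right) 145 = \left(- \frac{1}{8} + 37\right) 145 = \frac{295}{8} \cdot 145 = \frac{42775}{8}$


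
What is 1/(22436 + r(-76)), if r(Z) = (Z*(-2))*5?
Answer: 1/23196 ≈ 4.3111e-5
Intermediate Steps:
r(Z) = -10*Z (r(Z) = -2*Z*5 = -10*Z)
1/(22436 + r(-76)) = 1/(22436 - 10*(-76)) = 1/(22436 + 760) = 1/23196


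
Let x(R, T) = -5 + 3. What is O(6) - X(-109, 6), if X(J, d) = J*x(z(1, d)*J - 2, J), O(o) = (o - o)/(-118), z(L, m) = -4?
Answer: -218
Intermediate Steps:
O(o) = 0 (O(o) = 0*(-1/118) = 0)
x(R, T) = -2
X(J, d) = -2*J (X(J, d) = J*(-2) = -2*J)
O(6) - X(-109, 6) = 0 - (-2)*(-109) = 0 - 1*218 = 0 - 218 = -218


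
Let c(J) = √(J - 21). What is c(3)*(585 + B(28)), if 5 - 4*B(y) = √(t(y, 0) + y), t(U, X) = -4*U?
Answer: 3*√42/2 + 7035*I*√2/4 ≈ 9.7211 + 2487.3*I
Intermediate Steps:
c(J) = √(-21 + J)
B(y) = 5/4 - √3*√(-y)/4 (B(y) = 5/4 - √(-4*y + y)/4 = 5/4 - √3*√(-y)/4)
c(3)*(585 + B(28)) = √(-21 + 3)*(585 + (5/4 - √3*√(-1*28)/4)) = √(-18)*(585 + (5/4 - √3*√(-28)/4)) = (3*I*√2)*(585 + (5/4 - √3*2*I*√7/4)) = (3*I*√2)*(585 + (5/4 - I*√21/2)) = (3*I*√2)*(2345/4 - I*√21/2) = 3*I*√2*(2345/4 - I*√21/2)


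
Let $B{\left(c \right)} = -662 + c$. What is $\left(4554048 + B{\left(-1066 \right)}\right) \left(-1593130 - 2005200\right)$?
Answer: $-16380749625600$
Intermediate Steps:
$\left(4554048 + B{\left(-1066 \right)}\right) \left(-1593130 - 2005200\right) = \left(4554048 - 1728\right) \left(-1593130 - 2005200\right) = \left(4554048 - 1728\right) \left(-3598330\right) = 4552320 \left(-3598330\right) = -16380749625600$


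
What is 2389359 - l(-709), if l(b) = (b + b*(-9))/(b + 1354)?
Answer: 1541130883/645 ≈ 2.3894e+6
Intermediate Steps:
l(b) = -8*b/(1354 + b) (l(b) = (b - 9*b)/(1354 + b) = (-8*b)/(1354 + b) = -8*b/(1354 + b))
2389359 - l(-709) = 2389359 - (-8)*(-709)/(1354 - 709) = 2389359 - (-8)*(-709)/645 = 2389359 - 1*5672/645 = 2389359 - 5672/645 = 1541130883/645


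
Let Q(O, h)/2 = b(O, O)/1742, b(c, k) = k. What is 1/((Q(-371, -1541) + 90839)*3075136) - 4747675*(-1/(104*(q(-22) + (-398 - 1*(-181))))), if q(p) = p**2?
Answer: 48130739110471295347/281505023747316096 ≈ 170.98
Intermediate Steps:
Q(O, h) = O/871 (Q(O, h) = 2*(O/1742) = O/871)
1/((Q(-371, -1541) + 90839)*3075136) - 4747675*(-1/(104*(q(-22) + (-398 - 1*(-181))))) = 1/(((1/871)*(-371) + 90839)*3075136) - 4747675*(-1/(104*((-22)**2 + (-398 - 1*(-181))))) = (1/3075136)/(-371/871 + 90839) - 4747675*(-1/(104*(484 + (-398 + 181)))) = (1/3075136)/(79120398/871) - 4747675*(-1/(104*(484 - 217))) = (871/79120398)*(1/3075136) - 4747675/((-104*267)) = 871/243305984224128 - 4747675/(-27768) = 871/243305984224128 - 4747675*(-1/27768) = 871/243305984224128 + 4747675/27768 = 48130739110471295347/281505023747316096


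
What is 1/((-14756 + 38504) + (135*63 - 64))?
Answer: 1/32189 ≈ 3.1067e-5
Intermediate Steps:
1/((-14756 + 38504) + (135*63 - 64)) = 1/(23748 + (8505 - 64)) = 1/(23748 + 8441) = 1/32189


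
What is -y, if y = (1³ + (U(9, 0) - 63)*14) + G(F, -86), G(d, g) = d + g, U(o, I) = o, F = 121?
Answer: 720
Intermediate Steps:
y = -720 (y = (1³ + (9 - 63)*14) + (121 - 86) = (1 - 54*14) + 35 = (1 - 756) + 35 = -755 + 35 = -720)
-y = -1*(-720) = 720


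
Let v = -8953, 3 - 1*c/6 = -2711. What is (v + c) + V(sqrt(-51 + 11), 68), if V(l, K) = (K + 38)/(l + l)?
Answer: 7331 - 53*I*sqrt(10)/20 ≈ 7331.0 - 8.38*I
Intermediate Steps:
V(l, K) = (38 + K)/(2*l) (V(l, K) = (38 + K)/((2*l)) = (38 + K)*(1/(2*l)) = (38 + K)/(2*l))
c = 16284 (c = 18 - 6*(-2711) = 18 + 16266 = 16284)
(v + c) + V(sqrt(-51 + 11), 68) = (-8953 + 16284) + (38 + 68)/(2*(sqrt(-51 + 11))) = 7331 + (1/2)*106/sqrt(-40) = 7331 + (1/2)*106/(2*I*sqrt(10)) = 7331 + (1/2)*(-I*sqrt(10)/20)*106 = 7331 - 53*I*sqrt(10)/20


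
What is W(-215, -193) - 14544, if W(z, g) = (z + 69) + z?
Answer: -14905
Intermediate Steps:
W(z, g) = 69 + 2*z (W(z, g) = (69 + z) + z = 69 + 2*z)
W(-215, -193) - 14544 = (69 + 2*(-215)) - 14544 = (69 - 430) - 14544 = -361 - 14544 = -14905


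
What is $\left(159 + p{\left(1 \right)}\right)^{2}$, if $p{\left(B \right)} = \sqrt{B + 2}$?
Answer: $\left(159 + \sqrt{3}\right)^{2} \approx 25835.0$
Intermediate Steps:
$p{\left(B \right)} = \sqrt{2 + B}$
$\left(159 + p{\left(1 \right)}\right)^{2} = \left(159 + \sqrt{2 + 1}\right)^{2} = \left(159 + \sqrt{3}\right)^{2}$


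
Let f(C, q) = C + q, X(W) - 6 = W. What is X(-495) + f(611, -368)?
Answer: -246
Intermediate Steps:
X(W) = 6 + W
X(-495) + f(611, -368) = (6 - 495) + (611 - 368) = -489 + 243 = -246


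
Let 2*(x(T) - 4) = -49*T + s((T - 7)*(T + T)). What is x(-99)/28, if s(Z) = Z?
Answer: 25847/56 ≈ 461.55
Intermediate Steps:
x(T) = 4 - 49*T/2 + T*(-7 + T) (x(T) = 4 + (-49*T + (T - 7)*(T + T))/2 = 4 + (-49*T + (-7 + T)*(2*T))/2 = 4 + (-49*T + 2*T*(-7 + T))/2 = 4 + (-49*T/2 + T*(-7 + T)) = 4 - 49*T/2 + T*(-7 + T))
x(-99)/28 = (4 + (-99)² - 63/2*(-99))/28 = (4 + 9801 + 6237/2)*(1/28) = (25847/2)*(1/28) = 25847/56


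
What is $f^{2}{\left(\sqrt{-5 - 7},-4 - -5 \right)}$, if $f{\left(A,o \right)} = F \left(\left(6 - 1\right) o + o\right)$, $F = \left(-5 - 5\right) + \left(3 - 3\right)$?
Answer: $3600$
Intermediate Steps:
$F = -10$ ($F = -10 + \left(3 - 3\right) = -10 + 0 = -10$)
$f{\left(A,o \right)} = - 60 o$ ($f{\left(A,o \right)} = - 10 \left(\left(6 - 1\right) o + o\right) = - 10 \left(5 o + o\right) = - 10 \cdot 6 o = - 60 o$)
$f^{2}{\left(\sqrt{-5 - 7},-4 - -5 \right)} = \left(- 60 \left(-4 - -5\right)\right)^{2} = \left(- 60 \left(-4 + 5\right)\right)^{2} = \left(\left(-60\right) 1\right)^{2} = \left(-60\right)^{2} = 3600$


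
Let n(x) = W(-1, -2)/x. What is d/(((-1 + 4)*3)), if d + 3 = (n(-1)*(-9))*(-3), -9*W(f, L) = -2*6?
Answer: -13/3 ≈ -4.3333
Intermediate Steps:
W(f, L) = 4/3 (W(f, L) = -(-2)*6/9 = -⅑*(-12) = 4/3)
n(x) = 4/(3*x)
d = -39 (d = -3 + (((4/3)/(-1))*(-9))*(-3) = -3 + (((4/3)*(-1))*(-9))*(-3) = -3 - 4/3*(-9)*(-3) = -3 + 12*(-3) = -3 - 36 = -39)
d/(((-1 + 4)*3)) = -39*1/(3*(-1 + 4)) = -39/(3*3) = -39/9 = -39*⅑ = -13/3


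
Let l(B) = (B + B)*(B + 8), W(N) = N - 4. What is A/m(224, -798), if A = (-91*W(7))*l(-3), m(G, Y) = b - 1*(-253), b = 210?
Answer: 8190/463 ≈ 17.689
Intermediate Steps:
W(N) = -4 + N
m(G, Y) = 463 (m(G, Y) = 210 - 1*(-253) = 210 + 253 = 463)
l(B) = 2*B*(8 + B) (l(B) = (2*B)*(8 + B) = 2*B*(8 + B))
A = 8190 (A = (-91*(-4 + 7))*(2*(-3)*(8 - 3)) = (-91*3)*(2*(-3)*5) = -273*(-30) = 8190)
A/m(224, -798) = 8190/463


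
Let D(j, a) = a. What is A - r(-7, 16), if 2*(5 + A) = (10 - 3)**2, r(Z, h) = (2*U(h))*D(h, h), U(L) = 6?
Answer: -345/2 ≈ -172.50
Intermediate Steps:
r(Z, h) = 12*h (r(Z, h) = (2*6)*h = 12*h)
A = 39/2 (A = -5 + (10 - 3)**2/2 = -5 + (1/2)*7**2 = -5 + (1/2)*49 = -5 + 49/2 = 39/2 ≈ 19.500)
A - r(-7, 16) = 39/2 - 12*16 = 39/2 - 1*192 = 39/2 - 192 = -345/2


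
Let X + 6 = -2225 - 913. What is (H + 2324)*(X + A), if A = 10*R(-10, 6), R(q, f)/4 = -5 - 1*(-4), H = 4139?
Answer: -20578192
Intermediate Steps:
R(q, f) = -4 (R(q, f) = 4*(-5 - 1*(-4)) = 4*(-5 + 4) = 4*(-1) = -4)
A = -40 (A = 10*(-4) = -40)
X = -3144 (X = -6 + (-2225 - 913) = -6 - 3138 = -3144)
(H + 2324)*(X + A) = (4139 + 2324)*(-3144 - 40) = 6463*(-3184) = -20578192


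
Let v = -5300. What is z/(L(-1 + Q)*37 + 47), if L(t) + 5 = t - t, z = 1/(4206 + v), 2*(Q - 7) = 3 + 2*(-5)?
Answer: 1/150972 ≈ 6.6237e-6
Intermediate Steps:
Q = 7/2 (Q = 7 + (3 + 2*(-5))/2 = 7 + (3 - 10)/2 = 7 + (1/2)*(-7) = 7 - 7/2 = 7/2 ≈ 3.5000)
z = -1/1094 (z = 1/(4206 - 5300) = 1/(-1094) = -1/1094 ≈ -0.00091408)
L(t) = -5 (L(t) = -5 + (t - t) = -5 + 0 = -5)
z/(L(-1 + Q)*37 + 47) = -1/(1094*(-5*37 + 47)) = -1/(1094*(-185 + 47)) = -1/1094/(-138) = -1/1094*(-1/138) = 1/150972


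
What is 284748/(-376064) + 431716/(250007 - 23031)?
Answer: 763452217/666855488 ≈ 1.1449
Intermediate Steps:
284748/(-376064) + 431716/(250007 - 23031) = 284748*(-1/376064) + 431716/226976 = -71187/94016 + 431716*(1/226976) = -71187/94016 + 107929/56744 = 763452217/666855488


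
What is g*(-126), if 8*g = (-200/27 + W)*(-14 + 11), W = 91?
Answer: 15799/4 ≈ 3949.8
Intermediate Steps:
g = -2257/72 (g = ((-200/27 + 91)*(-14 + 11))/8 = ((-200*1/27 + 91)*(-3))/8 = ((-200/27 + 91)*(-3))/8 = ((2257/27)*(-3))/8 = (⅛)*(-2257/9) = -2257/72 ≈ -31.347)
g*(-126) = -2257/72*(-126) = 15799/4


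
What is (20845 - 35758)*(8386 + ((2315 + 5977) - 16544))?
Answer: -1998342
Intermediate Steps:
(20845 - 35758)*(8386 + ((2315 + 5977) - 16544)) = -14913*(8386 + (8292 - 16544)) = -14913*(8386 - 8252) = -14913*134 = -1998342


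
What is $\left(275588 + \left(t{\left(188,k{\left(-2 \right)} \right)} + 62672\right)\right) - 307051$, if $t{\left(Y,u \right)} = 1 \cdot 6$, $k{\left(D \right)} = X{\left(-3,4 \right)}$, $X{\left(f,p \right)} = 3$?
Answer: $31215$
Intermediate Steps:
$k{\left(D \right)} = 3$
$t{\left(Y,u \right)} = 6$
$\left(275588 + \left(t{\left(188,k{\left(-2 \right)} \right)} + 62672\right)\right) - 307051 = \left(275588 + \left(6 + 62672\right)\right) - 307051 = \left(275588 + 62678\right) - 307051 = 338266 - 307051 = 31215$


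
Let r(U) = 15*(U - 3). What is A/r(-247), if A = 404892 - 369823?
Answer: -35069/3750 ≈ -9.3517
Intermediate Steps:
r(U) = -45 + 15*U (r(U) = 15*(-3 + U) = -45 + 15*U)
A = 35069
A/r(-247) = 35069/(-45 + 15*(-247)) = 35069/(-45 - 3705) = 35069/(-3750) = 35069*(-1/3750) = -35069/3750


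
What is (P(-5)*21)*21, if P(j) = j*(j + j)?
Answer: 22050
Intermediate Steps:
P(j) = 2*j² (P(j) = j*(2*j) = 2*j²)
(P(-5)*21)*21 = ((2*(-5)²)*21)*21 = ((2*25)*21)*21 = (50*21)*21 = 1050*21 = 22050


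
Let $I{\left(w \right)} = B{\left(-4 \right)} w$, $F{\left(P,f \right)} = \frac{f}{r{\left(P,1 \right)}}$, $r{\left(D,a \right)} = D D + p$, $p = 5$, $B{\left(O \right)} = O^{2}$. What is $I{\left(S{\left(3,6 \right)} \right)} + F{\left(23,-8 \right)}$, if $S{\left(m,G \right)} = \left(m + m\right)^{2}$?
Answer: $\frac{153788}{267} \approx 575.99$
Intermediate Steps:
$S{\left(m,G \right)} = 4 m^{2}$ ($S{\left(m,G \right)} = \left(2 m\right)^{2} = 4 m^{2}$)
$r{\left(D,a \right)} = 5 + D^{2}$ ($r{\left(D,a \right)} = D D + 5 = D^{2} + 5 = 5 + D^{2}$)
$F{\left(P,f \right)} = \frac{f}{5 + P^{2}}$
$I{\left(w \right)} = 16 w$ ($I{\left(w \right)} = \left(-4\right)^{2} w = 16 w$)
$I{\left(S{\left(3,6 \right)} \right)} + F{\left(23,-8 \right)} = 16 \cdot 4 \cdot 3^{2} - \frac{8}{5 + 23^{2}} = 16 \cdot 4 \cdot 9 - \frac{8}{5 + 529} = 16 \cdot 36 - \frac{8}{534} = 576 - \frac{4}{267} = \frac{153788}{267}$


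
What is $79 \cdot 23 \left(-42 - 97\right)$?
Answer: $-252563$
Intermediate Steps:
$79 \cdot 23 \left(-42 - 97\right) = 1817 \left(-42 - 97\right) = 1817 \left(-139\right) = -252563$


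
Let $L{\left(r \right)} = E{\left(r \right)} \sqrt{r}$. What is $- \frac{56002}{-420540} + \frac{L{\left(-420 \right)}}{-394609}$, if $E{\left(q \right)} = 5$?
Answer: $\frac{28001}{210270} - \frac{10 i \sqrt{105}}{394609} \approx 0.13317 - 0.00025967 i$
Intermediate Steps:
$L{\left(r \right)} = 5 \sqrt{r}$
$- \frac{56002}{-420540} + \frac{L{\left(-420 \right)}}{-394609} = - \frac{56002}{-420540} + \frac{5 \sqrt{-420}}{-394609} = \left(-56002\right) \left(- \frac{1}{420540}\right) + 5 \cdot 2 i \sqrt{105} \left(- \frac{1}{394609}\right) = \frac{28001}{210270} + 10 i \sqrt{105} \left(- \frac{1}{394609}\right) = \frac{28001}{210270} - \frac{10 i \sqrt{105}}{394609}$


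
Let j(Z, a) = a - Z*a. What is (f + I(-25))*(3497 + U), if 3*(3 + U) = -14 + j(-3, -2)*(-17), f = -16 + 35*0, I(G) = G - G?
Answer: -169664/3 ≈ -56555.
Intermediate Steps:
j(Z, a) = a - Z*a
I(G) = 0
f = -16 (f = -16 + 0 = -16)
U = 113/3 (U = -3 + (-14 - 2*(1 - 1*(-3))*(-17))/3 = -3 + (-14 - 2*(1 + 3)*(-17))/3 = -3 + (-14 - 2*4*(-17))/3 = -3 + (-14 - 8*(-17))/3 = -3 + (-14 + 136)/3 = -3 + (⅓)*122 = -3 + 122/3 = 113/3 ≈ 37.667)
(f + I(-25))*(3497 + U) = (-16 + 0)*(3497 + 113/3) = -16*10604/3 = -169664/3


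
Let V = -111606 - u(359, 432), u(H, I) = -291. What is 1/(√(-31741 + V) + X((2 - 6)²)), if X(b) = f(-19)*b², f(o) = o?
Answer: -304/1487597 - I*√8941/5950388 ≈ -0.00020436 - 1.5891e-5*I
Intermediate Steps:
X(b) = -19*b²
V = -111315 (V = -111606 - 1*(-291) = -111606 + 291 = -111315)
1/(√(-31741 + V) + X((2 - 6)²)) = 1/(√(-31741 - 111315) - 19*(2 - 6)⁴) = 1/(√(-143056) - 19*((-4)²)²) = 1/(4*I*√8941 - 19*16²) = 1/(4*I*√8941 - 19*256) = 1/(4*I*√8941 - 4864) = 1/(-4864 + 4*I*√8941)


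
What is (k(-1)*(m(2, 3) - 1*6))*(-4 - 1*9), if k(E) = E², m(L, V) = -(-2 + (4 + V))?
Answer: 143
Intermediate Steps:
m(L, V) = -2 - V (m(L, V) = -(2 + V) = -2 - V)
(k(-1)*(m(2, 3) - 1*6))*(-4 - 1*9) = ((-1)²*((-2 - 1*3) - 1*6))*(-4 - 1*9) = (1*((-2 - 3) - 6))*(-4 - 9) = (1*(-5 - 6))*(-13) = (1*(-11))*(-13) = -11*(-13) = 143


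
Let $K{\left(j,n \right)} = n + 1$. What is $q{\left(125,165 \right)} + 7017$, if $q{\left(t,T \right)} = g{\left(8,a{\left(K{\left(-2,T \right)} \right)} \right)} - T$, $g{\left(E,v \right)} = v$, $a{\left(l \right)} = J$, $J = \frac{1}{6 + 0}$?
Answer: $\frac{41113}{6} \approx 6852.2$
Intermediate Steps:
$K{\left(j,n \right)} = 1 + n$
$J = \frac{1}{6} \approx 0.16667$
$a{\left(l \right)} = \frac{1}{6}$
$q{\left(t,T \right)} = \frac{1}{6} - T$
$q{\left(125,165 \right)} + 7017 = \left(\frac{1}{6} - 165\right) + 7017 = - \frac{989}{6} + 7017 = \frac{41113}{6}$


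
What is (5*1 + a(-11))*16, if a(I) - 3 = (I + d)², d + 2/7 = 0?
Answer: 106128/49 ≈ 2165.9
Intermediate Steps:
d = -2/7 (d = -2/7 + 0 = -2/7 ≈ -0.28571)
a(I) = 3 + (-2/7 + I)² (a(I) = 3 + (I - 2/7)² = 3 + (-2/7 + I)²)
(5*1 + a(-11))*16 = (5*1 + (3 + (-2 + 7*(-11))²/49))*16 = (5 + (3 + (-2 - 77)²/49))*16 = (5 + (3 + (1/49)*(-79)²))*16 = (5 + (3 + (1/49)*6241))*16 = (5 + (3 + 6241/49))*16 = (5 + 6388/49)*16 = (6633/49)*16 = 106128/49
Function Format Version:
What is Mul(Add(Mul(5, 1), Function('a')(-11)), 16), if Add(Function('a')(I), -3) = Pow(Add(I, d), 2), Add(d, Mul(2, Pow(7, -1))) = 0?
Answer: Rational(106128, 49) ≈ 2165.9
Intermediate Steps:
d = Rational(-2, 7) (d = Add(Rational(-2, 7), 0) = Rational(-2, 7) ≈ -0.28571)
Function('a')(I) = Add(3, Pow(Add(Rational(-2, 7), I), 2)) (Function('a')(I) = Add(3, Pow(Add(I, Rational(-2, 7)), 2)) = Add(3, Pow(Add(Rational(-2, 7), I), 2)))
Mul(Add(Mul(5, 1), Function('a')(-11)), 16) = Mul(Add(Mul(5, 1), Add(3, Mul(Rational(1, 49), Pow(Add(-2, Mul(7, -11)), 2)))), 16) = Mul(Add(5, Add(3, Mul(Rational(1, 49), Pow(Add(-2, -77), 2)))), 16) = Mul(Add(5, Add(3, Mul(Rational(1, 49), Pow(-79, 2)))), 16) = Mul(Add(5, Add(3, Mul(Rational(1, 49), 6241))), 16) = Mul(Add(5, Add(3, Rational(6241, 49))), 16) = Mul(Add(5, Rational(6388, 49)), 16) = Mul(Rational(6633, 49), 16) = Rational(106128, 49)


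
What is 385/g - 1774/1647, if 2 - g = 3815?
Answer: -2466119/2093337 ≈ -1.1781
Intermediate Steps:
g = -3813 (g = 2 - 1*3815 = 2 - 3815 = -3813)
385/g - 1774/1647 = 385/(-3813) - 1774/1647 = 385*(-1/3813) - 1774*1/1647 = -385/3813 - 1774/1647 = -2466119/2093337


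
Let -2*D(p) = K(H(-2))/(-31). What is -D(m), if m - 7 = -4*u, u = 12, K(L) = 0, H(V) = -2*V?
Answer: 0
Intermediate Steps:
m = -41 (m = 7 - 4*12 = 7 - 48 = -41)
D(p) = 0 (D(p) = -0/(-31) = -0*(-1)/31 = -½*0 = 0)
-D(m) = -1*0 = 0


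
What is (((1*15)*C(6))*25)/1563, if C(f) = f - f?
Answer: 0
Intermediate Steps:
C(f) = 0
(((1*15)*C(6))*25)/1563 = (((1*15)*0)*25)/1563 = ((15*0)*25)*(1/1563) = (0*25)*(1/1563) = 0*(1/1563) = 0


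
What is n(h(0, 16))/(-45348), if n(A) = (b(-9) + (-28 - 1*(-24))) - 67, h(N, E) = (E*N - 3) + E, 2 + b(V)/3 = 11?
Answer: 11/11337 ≈ 0.00097027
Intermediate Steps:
b(V) = 27 (b(V) = -6 + 3*11 = -6 + 33 = 27)
h(N, E) = -3 + E + E*N (h(N, E) = (-3 + E*N) + E = -3 + E + E*N)
n(A) = -44 (n(A) = (27 + (-28 - 1*(-24))) - 67 = (27 + (-28 + 24)) - 67 = (27 - 4) - 67 = 23 - 67 = -44)
n(h(0, 16))/(-45348) = -44/(-45348) = -44*(-1/45348) = 11/11337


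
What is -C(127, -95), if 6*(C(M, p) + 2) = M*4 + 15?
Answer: -511/6 ≈ -85.167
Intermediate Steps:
C(M, p) = 1/2 + 2*M/3 (C(M, p) = -2 + (M*4 + 15)/6 = -2 + (4*M + 15)/6 = -2 + (15 + 4*M)/6 = -2 + (5/2 + 2*M/3) = 1/2 + 2*M/3)
-C(127, -95) = -(1/2 + (2/3)*127) = -(1/2 + 254/3) = -1*511/6 = -511/6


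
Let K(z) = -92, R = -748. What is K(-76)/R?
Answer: 23/187 ≈ 0.12299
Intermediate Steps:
K(-76)/R = -92/(-748) = -92*(-1/748) = 23/187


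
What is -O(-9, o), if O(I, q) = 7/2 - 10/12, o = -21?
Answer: -8/3 ≈ -2.6667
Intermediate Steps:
O(I, q) = 8/3 (O(I, q) = 7*(½) - 10*1/12 = 7/2 - ⅚ = 8/3)
-O(-9, o) = -1*8/3 = -8/3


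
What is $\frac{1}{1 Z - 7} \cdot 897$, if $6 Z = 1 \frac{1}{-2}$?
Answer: $- \frac{10764}{85} \approx -126.64$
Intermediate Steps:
$Z = - \frac{1}{12}$ ($Z = \frac{1 \frac{1}{-2}}{6} = \frac{1 \left(- \frac{1}{2}\right)}{6} = \frac{1}{6} \left(- \frac{1}{2}\right) = - \frac{1}{12} \approx -0.083333$)
$\frac{1}{1 Z - 7} \cdot 897 = \frac{1}{1 \left(- \frac{1}{12}\right) - 7} \cdot 897 = \frac{1}{- \frac{1}{12} - 7} \cdot 897 = \frac{1}{- \frac{85}{12}} \cdot 897 = \left(- \frac{12}{85}\right) 897 = - \frac{10764}{85}$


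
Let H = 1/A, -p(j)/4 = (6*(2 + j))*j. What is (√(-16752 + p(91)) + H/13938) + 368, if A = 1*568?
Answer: 2913376513/7916784 + 2*I*√54966 ≈ 368.0 + 468.9*I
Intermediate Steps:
p(j) = -4*j*(12 + 6*j) (p(j) = -4*6*(2 + j)*j = -4*(12 + 6*j)*j = -4*j*(12 + 6*j))
A = 568
H = 1/568 ≈ 0.0017606
(√(-16752 + p(91)) + H/13938) + 368 = (√(-16752 - 24*91*(2 + 91)) + (1/568)/13938) + 368 = (√(-16752 - 24*91*93) + (1/568)*(1/13938)) + 368 = (√(-16752 - 203112) + 1/7916784) + 368 = (√(-219864) + 1/7916784) + 368 = (2*I*√54966 + 1/7916784) + 368 = (1/7916784 + 2*I*√54966) + 368 = 2913376513/7916784 + 2*I*√54966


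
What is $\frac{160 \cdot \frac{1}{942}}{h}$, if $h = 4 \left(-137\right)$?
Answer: $- \frac{20}{64527} \approx -0.00030995$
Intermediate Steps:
$h = -548$
$\frac{160 \cdot \frac{1}{942}}{h} = \frac{160 \cdot \frac{1}{942}}{-548} = 160 \cdot \frac{1}{942} \left(- \frac{1}{548}\right) = \frac{80}{471} \left(- \frac{1}{548}\right) = - \frac{20}{64527}$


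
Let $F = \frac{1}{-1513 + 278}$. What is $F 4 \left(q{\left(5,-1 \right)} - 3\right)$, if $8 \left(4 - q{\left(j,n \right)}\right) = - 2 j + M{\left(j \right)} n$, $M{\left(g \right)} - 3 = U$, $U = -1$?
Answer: $- \frac{2}{247} \approx -0.0080972$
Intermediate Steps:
$M{\left(g \right)} = 2$ ($M{\left(g \right)} = 3 - 1 = 2$)
$q{\left(j,n \right)} = 4 - \frac{n}{4} + \frac{j}{4}$ ($q{\left(j,n \right)} = 4 - \frac{- 2 j + 2 n}{8} = 4 + \left(- \frac{n}{4} + \frac{j}{4}\right) = 4 - \frac{n}{4} + \frac{j}{4}$)
$F = - \frac{1}{1235}$ ($F = \frac{1}{-1235} = - \frac{1}{1235} \approx -0.00080972$)
$F 4 \left(q{\left(5,-1 \right)} - 3\right) = - \frac{4 \left(\left(4 - - \frac{1}{4} + \frac{1}{4} \cdot 5\right) - 3\right)}{1235} = - \frac{4 \left(\left(4 + \frac{1}{4} + \frac{5}{4}\right) - 3\right)}{1235} = - \frac{4 \left(\frac{11}{2} - 3\right)}{1235} = - \frac{4 \cdot \frac{5}{2}}{1235} = \left(- \frac{1}{1235}\right) 10 = - \frac{2}{247}$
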